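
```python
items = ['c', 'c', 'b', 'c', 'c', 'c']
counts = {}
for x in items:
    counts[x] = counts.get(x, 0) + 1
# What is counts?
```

Initial: counts = {}, items = ['c', 'c', 'b', 'c', 'c', 'c']
See 'c': counts = {'c': 1}
See 'c': counts = {'c': 2}
See 'b': counts = {'c': 2, 'b': 1}
See 'c': counts = {'c': 3, 'b': 1}
See 'c': counts = {'c': 4, 'b': 1}
See 'c': counts = {'c': 5, 'b': 1}

{'c': 5, 'b': 1}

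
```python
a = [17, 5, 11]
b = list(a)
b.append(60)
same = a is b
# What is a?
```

After line 1: a = [17, 5, 11]
After line 2 (b = list(a) is a shallow copy, new object): a = [17, 5, 11], b = [17, 5, 11]
After line 3 (append only mutates b): a = [17, 5, 11], b = [17, 5, 11, 60]
After line 4 (same = a is b; different objects -> False): same = False

[17, 5, 11]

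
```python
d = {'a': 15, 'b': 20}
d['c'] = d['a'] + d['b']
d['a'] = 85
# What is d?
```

After line 1: d = {'a': 15, 'b': 20}
After line 2 (d['c'] = 15 + 20): d = {'a': 15, 'b': 20, 'c': 35}
After line 3: d = {'a': 85, 'b': 20, 'c': 35}

{'a': 85, 'b': 20, 'c': 35}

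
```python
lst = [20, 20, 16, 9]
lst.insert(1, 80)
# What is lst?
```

[20, 80, 20, 16, 9]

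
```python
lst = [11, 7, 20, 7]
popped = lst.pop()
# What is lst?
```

[11, 7, 20]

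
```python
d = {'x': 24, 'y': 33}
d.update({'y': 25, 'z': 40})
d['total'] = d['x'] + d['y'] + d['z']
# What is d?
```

After line 1: d = {'x': 24, 'y': 33}
After line 2 (y overwritten, z added): d = {'x': 24, 'y': 25, 'z': 40}
After line 3 (total = 24 + 25 + 40 = 89): d = {'x': 24, 'y': 25, 'z': 40, 'total': 89}

{'x': 24, 'y': 25, 'z': 40, 'total': 89}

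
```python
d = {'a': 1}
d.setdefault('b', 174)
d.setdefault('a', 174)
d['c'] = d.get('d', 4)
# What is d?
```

After line 1: d = {'a': 1}
After line 2 (setdefault adds 'b'=174): d = {'a': 1, 'b': 174}
After line 3 (setdefault 'a' no-op, already exists): d = {'a': 1, 'b': 174}
After line 4 (get('d', 4) returns default since 'd' not in d): d = {'a': 1, 'b': 174, 'c': 4}

{'a': 1, 'b': 174, 'c': 4}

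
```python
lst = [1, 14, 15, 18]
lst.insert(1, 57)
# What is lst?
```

[1, 57, 14, 15, 18]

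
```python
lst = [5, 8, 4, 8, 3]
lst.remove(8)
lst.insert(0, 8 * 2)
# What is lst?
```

After line 1: lst = [5, 8, 4, 8, 3]
After line 2 (remove first 8): lst = [5, 4, 8, 3]
After line 3 (insert 16 at index 0): lst = [16, 5, 4, 8, 3]

[16, 5, 4, 8, 3]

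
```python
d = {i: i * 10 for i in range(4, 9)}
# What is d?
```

{4: 40, 5: 50, 6: 60, 7: 70, 8: 80}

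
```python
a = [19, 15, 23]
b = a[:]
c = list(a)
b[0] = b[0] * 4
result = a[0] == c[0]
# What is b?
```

After line 1: a = [19, 15, 23]
After line 2 (b = a[:], copy): a = [19, 15, 23], b = [19, 15, 23]
After line 3 (c = list(a) is a copy, new object): c = [19, 15, 23]
After line 4 (b[0] = 19 * 4 = 76; only b mutates (copy)): a = [19, 15, 23], b = [76, 15, 23], c = [19, 15, 23]
After line 5 (a[0] = 19, c[0] = 19; result = True)

[76, 15, 23]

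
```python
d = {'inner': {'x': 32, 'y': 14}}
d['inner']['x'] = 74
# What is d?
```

After line 1: d = {'inner': {'x': 32, 'y': 14}}
After line 2 (inner x overwritten): d = {'inner': {'x': 74, 'y': 14}}

{'inner': {'x': 74, 'y': 14}}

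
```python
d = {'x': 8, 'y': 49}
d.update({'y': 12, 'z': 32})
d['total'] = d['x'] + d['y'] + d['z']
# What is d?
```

After line 1: d = {'x': 8, 'y': 49}
After line 2 (y overwritten, z added): d = {'x': 8, 'y': 12, 'z': 32}
After line 3 (total = 8 + 12 + 32 = 52): d = {'x': 8, 'y': 12, 'z': 32, 'total': 52}

{'x': 8, 'y': 12, 'z': 32, 'total': 52}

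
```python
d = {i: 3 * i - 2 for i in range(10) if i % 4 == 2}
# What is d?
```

{2: 4, 6: 16}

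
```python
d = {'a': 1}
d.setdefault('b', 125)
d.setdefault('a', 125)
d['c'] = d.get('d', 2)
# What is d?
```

After line 1: d = {'a': 1}
After line 2 (setdefault adds 'b'=125): d = {'a': 1, 'b': 125}
After line 3 (setdefault 'a' no-op, already exists): d = {'a': 1, 'b': 125}
After line 4 (get('d', 2) returns default since 'd' not in d): d = {'a': 1, 'b': 125, 'c': 2}

{'a': 1, 'b': 125, 'c': 2}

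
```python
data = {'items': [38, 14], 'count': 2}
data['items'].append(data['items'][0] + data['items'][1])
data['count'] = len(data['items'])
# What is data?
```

After line 1: data = {'items': [38, 14], 'count': 2}
After line 2 (append 38 + 14 = 52): data = {'items': [38, 14, 52], 'count': 2}
After line 3 (count = len(items) = 3): data = {'items': [38, 14, 52], 'count': 3}

{'items': [38, 14, 52], 'count': 3}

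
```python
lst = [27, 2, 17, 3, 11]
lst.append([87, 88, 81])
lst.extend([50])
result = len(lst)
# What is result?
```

After line 1: lst = [27, 2, 17, 3, 11]
After line 2 (append adds [87, 88, 81] as single element): lst = [27, 2, 17, 3, 11, [87, 88, 81]]
After line 3 (extend unpacks [50], adds 50): lst = [27, 2, 17, 3, 11, [87, 88, 81], 50]
After line 4: result = len(lst) = 7

7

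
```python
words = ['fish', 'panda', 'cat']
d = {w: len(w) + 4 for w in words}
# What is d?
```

{'fish': 8, 'panda': 9, 'cat': 7}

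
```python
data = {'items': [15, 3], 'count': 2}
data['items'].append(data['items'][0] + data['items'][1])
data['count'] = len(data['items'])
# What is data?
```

After line 1: data = {'items': [15, 3], 'count': 2}
After line 2 (append 15 + 3 = 18): data = {'items': [15, 3, 18], 'count': 2}
After line 3 (count = len(items) = 3): data = {'items': [15, 3, 18], 'count': 3}

{'items': [15, 3, 18], 'count': 3}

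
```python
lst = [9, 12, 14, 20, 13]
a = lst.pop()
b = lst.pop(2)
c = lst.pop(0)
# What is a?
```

After line 1: lst = [9, 12, 14, 20, 13]
After line 2 (pop() -> a = 13): lst = [9, 12, 14, 20]
After line 3 (pop(2) -> b = 14): lst = [9, 12, 20]
After line 4 (pop(0) -> c = 9): lst = [12, 20]

13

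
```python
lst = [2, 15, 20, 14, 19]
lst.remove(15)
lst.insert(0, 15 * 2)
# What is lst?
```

After line 1: lst = [2, 15, 20, 14, 19]
After line 2 (remove first 15): lst = [2, 20, 14, 19]
After line 3 (insert 30 at index 0): lst = [30, 2, 20, 14, 19]

[30, 2, 20, 14, 19]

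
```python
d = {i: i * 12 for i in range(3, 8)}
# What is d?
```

{3: 36, 4: 48, 5: 60, 6: 72, 7: 84}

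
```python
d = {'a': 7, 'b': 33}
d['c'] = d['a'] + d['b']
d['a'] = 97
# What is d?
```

After line 1: d = {'a': 7, 'b': 33}
After line 2 (d['c'] = 7 + 33): d = {'a': 7, 'b': 33, 'c': 40}
After line 3: d = {'a': 97, 'b': 33, 'c': 40}

{'a': 97, 'b': 33, 'c': 40}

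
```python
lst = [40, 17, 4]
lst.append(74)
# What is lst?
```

[40, 17, 4, 74]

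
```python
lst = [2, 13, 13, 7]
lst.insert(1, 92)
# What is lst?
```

[2, 92, 13, 13, 7]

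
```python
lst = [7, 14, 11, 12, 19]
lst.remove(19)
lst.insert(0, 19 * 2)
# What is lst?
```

After line 1: lst = [7, 14, 11, 12, 19]
After line 2 (remove first 19): lst = [7, 14, 11, 12]
After line 3 (insert 38 at index 0): lst = [38, 7, 14, 11, 12]

[38, 7, 14, 11, 12]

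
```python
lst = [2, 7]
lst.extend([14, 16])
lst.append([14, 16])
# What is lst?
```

After line 1: lst = [2, 7]
After line 2 (extend unpacks [14, 16]): lst = [2, 7, 14, 16]
After line 3 (append adds [14, 16] as single element): lst = [2, 7, 14, 16, [14, 16]]

[2, 7, 14, 16, [14, 16]]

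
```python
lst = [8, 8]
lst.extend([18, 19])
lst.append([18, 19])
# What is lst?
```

After line 1: lst = [8, 8]
After line 2 (extend unpacks [18, 19]): lst = [8, 8, 18, 19]
After line 3 (append adds [18, 19] as single element): lst = [8, 8, 18, 19, [18, 19]]

[8, 8, 18, 19, [18, 19]]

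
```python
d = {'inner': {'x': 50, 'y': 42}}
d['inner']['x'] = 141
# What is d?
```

After line 1: d = {'inner': {'x': 50, 'y': 42}}
After line 2 (inner x overwritten): d = {'inner': {'x': 141, 'y': 42}}

{'inner': {'x': 141, 'y': 42}}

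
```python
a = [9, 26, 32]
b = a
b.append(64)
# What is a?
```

After line 1: a = [9, 26, 32]
After line 2 (b = a is an alias, same object): a = [9, 26, 32], b = [9, 26, 32]
After line 3 (b.append mutates the shared list): a = [9, 26, 32, 64], b = [9, 26, 32, 64]

[9, 26, 32, 64]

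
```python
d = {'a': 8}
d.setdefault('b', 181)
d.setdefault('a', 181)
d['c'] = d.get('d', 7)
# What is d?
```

After line 1: d = {'a': 8}
After line 2 (setdefault adds 'b'=181): d = {'a': 8, 'b': 181}
After line 3 (setdefault 'a' no-op, already exists): d = {'a': 8, 'b': 181}
After line 4 (get('d', 7) returns default since 'd' not in d): d = {'a': 8, 'b': 181, 'c': 7}

{'a': 8, 'b': 181, 'c': 7}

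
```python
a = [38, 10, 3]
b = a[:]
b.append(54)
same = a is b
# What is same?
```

After line 1: a = [38, 10, 3]
After line 2 (b = a[:] is a shallow copy, new object): a = [38, 10, 3], b = [38, 10, 3]
After line 3 (append only mutates b): a = [38, 10, 3], b = [38, 10, 3, 54]
After line 4 (same = a is b; different objects -> False): same = False

False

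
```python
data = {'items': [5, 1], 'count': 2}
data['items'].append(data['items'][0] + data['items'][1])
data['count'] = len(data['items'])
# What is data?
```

After line 1: data = {'items': [5, 1], 'count': 2}
After line 2 (append 5 + 1 = 6): data = {'items': [5, 1, 6], 'count': 2}
After line 3 (count = len(items) = 3): data = {'items': [5, 1, 6], 'count': 3}

{'items': [5, 1, 6], 'count': 3}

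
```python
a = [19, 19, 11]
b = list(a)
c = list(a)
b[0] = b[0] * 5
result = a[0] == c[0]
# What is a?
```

After line 1: a = [19, 19, 11]
After line 2 (b = list(a), copy): a = [19, 19, 11], b = [19, 19, 11]
After line 3 (c = list(a) is a copy, new object): c = [19, 19, 11]
After line 4 (b[0] = 19 * 5 = 95; only b mutates (copy)): a = [19, 19, 11], b = [95, 19, 11], c = [19, 19, 11]
After line 5 (a[0] = 19, c[0] = 19; result = True)

[19, 19, 11]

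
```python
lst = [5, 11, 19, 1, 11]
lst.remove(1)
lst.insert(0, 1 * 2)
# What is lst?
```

After line 1: lst = [5, 11, 19, 1, 11]
After line 2 (remove first 1): lst = [5, 11, 19, 11]
After line 3 (insert 2 at index 0): lst = [2, 5, 11, 19, 11]

[2, 5, 11, 19, 11]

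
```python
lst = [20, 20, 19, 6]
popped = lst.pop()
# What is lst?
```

[20, 20, 19]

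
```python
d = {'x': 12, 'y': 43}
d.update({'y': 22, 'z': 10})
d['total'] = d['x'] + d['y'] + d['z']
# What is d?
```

After line 1: d = {'x': 12, 'y': 43}
After line 2 (y overwritten, z added): d = {'x': 12, 'y': 22, 'z': 10}
After line 3 (total = 12 + 22 + 10 = 44): d = {'x': 12, 'y': 22, 'z': 10, 'total': 44}

{'x': 12, 'y': 22, 'z': 10, 'total': 44}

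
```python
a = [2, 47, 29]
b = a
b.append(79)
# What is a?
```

After line 1: a = [2, 47, 29]
After line 2 (b = a is an alias, same object): a = [2, 47, 29], b = [2, 47, 29]
After line 3 (b.append mutates the shared list): a = [2, 47, 29, 79], b = [2, 47, 29, 79]

[2, 47, 29, 79]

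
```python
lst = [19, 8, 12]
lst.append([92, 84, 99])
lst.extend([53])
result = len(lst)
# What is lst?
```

After line 1: lst = [19, 8, 12]
After line 2 (append adds [92, 84, 99] as single element): lst = [19, 8, 12, [92, 84, 99]]
After line 3 (extend unpacks [53], adds 53): lst = [19, 8, 12, [92, 84, 99], 53]
After line 4: result = len(lst) = 5

[19, 8, 12, [92, 84, 99], 53]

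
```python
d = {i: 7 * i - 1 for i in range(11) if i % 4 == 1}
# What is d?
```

{1: 6, 5: 34, 9: 62}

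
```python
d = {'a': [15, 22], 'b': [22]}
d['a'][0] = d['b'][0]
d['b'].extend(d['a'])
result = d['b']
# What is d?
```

After line 1: d = {'a': [15, 22], 'b': [22]}
After line 2 (a[0] = b[0] = 22): d = {'a': [22, 22], 'b': [22]}
After line 3 (b.extend(a) appends [22, 22]): d = {'a': [22, 22], 'b': [22, 22, 22]}
After line 4: result = d['b'] = [22, 22, 22]

{'a': [22, 22], 'b': [22, 22, 22]}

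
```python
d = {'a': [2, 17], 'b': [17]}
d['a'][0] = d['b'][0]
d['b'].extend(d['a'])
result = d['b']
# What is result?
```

After line 1: d = {'a': [2, 17], 'b': [17]}
After line 2 (a[0] = b[0] = 17): d = {'a': [17, 17], 'b': [17]}
After line 3 (b.extend(a) appends [17, 17]): d = {'a': [17, 17], 'b': [17, 17, 17]}
After line 4: result = d['b'] = [17, 17, 17]

[17, 17, 17]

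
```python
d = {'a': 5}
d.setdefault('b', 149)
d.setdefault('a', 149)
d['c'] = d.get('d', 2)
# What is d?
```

After line 1: d = {'a': 5}
After line 2 (setdefault adds 'b'=149): d = {'a': 5, 'b': 149}
After line 3 (setdefault 'a' no-op, already exists): d = {'a': 5, 'b': 149}
After line 4 (get('d', 2) returns default since 'd' not in d): d = {'a': 5, 'b': 149, 'c': 2}

{'a': 5, 'b': 149, 'c': 2}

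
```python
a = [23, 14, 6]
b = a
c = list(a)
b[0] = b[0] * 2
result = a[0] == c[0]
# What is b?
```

After line 1: a = [23, 14, 6]
After line 2 (b = a, alias): a = [23, 14, 6], b = [23, 14, 6]
After line 3 (c = list(a) is a copy, new object): c = [23, 14, 6]
After line 4 (b[0] = 23 * 2 = 46; mutates shared a/b): a = b = [46, 14, 6], c = [23, 14, 6]
After line 5 (a[0] = 46, c[0] = 23; result = False)

[46, 14, 6]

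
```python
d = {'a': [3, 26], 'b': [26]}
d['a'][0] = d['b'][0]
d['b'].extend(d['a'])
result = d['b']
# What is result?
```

After line 1: d = {'a': [3, 26], 'b': [26]}
After line 2 (a[0] = b[0] = 26): d = {'a': [26, 26], 'b': [26]}
After line 3 (b.extend(a) appends [26, 26]): d = {'a': [26, 26], 'b': [26, 26, 26]}
After line 4: result = d['b'] = [26, 26, 26]

[26, 26, 26]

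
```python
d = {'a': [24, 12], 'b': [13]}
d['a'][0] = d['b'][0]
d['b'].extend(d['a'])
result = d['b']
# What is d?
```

After line 1: d = {'a': [24, 12], 'b': [13]}
After line 2 (a[0] = b[0] = 13): d = {'a': [13, 12], 'b': [13]}
After line 3 (b.extend(a) appends [13, 12]): d = {'a': [13, 12], 'b': [13, 13, 12]}
After line 4: result = d['b'] = [13, 13, 12]

{'a': [13, 12], 'b': [13, 13, 12]}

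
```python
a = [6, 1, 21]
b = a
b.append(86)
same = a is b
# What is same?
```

After line 1: a = [6, 1, 21]
After line 2 (b = a is an alias, same object): a = [6, 1, 21], b = [6, 1, 21]
After line 3 (b.append mutates the shared list): a = [6, 1, 21, 86], b = [6, 1, 21, 86]
After line 4 (same = a is b; same object -> True): same = True

True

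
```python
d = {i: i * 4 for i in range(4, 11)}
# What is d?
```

{4: 16, 5: 20, 6: 24, 7: 28, 8: 32, 9: 36, 10: 40}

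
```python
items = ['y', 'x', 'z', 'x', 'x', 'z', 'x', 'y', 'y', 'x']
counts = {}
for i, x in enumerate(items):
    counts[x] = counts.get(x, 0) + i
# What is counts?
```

Initial: counts = {}, items = ['y', 'x', 'z', 'x', 'x', 'z', 'x', 'y', 'y', 'x']
i=0, x='y': counts = {'y': 0}
i=1, x='x': counts = {'y': 0, 'x': 1}
i=2, x='z': counts = {'y': 0, 'x': 1, 'z': 2}
i=3, x='x': counts = {'y': 0, 'x': 4, 'z': 2}
i=4, x='x': counts = {'y': 0, 'x': 8, 'z': 2}
i=5, x='z': counts = {'y': 0, 'x': 8, 'z': 7}
i=6, x='x': counts = {'y': 0, 'x': 14, 'z': 7}
i=7, x='y': counts = {'y': 7, 'x': 14, 'z': 7}
i=8, x='y': counts = {'y': 15, 'x': 14, 'z': 7}
i=9, x='x': counts = {'y': 15, 'x': 23, 'z': 7}

{'y': 15, 'x': 23, 'z': 7}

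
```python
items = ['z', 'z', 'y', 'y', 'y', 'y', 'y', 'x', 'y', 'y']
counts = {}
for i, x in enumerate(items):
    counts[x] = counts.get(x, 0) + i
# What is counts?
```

Initial: counts = {}, items = ['z', 'z', 'y', 'y', 'y', 'y', 'y', 'x', 'y', 'y']
i=0, x='z': counts = {'z': 0}
i=1, x='z': counts = {'z': 1}
i=2, x='y': counts = {'z': 1, 'y': 2}
i=3, x='y': counts = {'z': 1, 'y': 5}
i=4, x='y': counts = {'z': 1, 'y': 9}
i=5, x='y': counts = {'z': 1, 'y': 14}
i=6, x='y': counts = {'z': 1, 'y': 20}
i=7, x='x': counts = {'z': 1, 'y': 20, 'x': 7}
i=8, x='y': counts = {'z': 1, 'y': 28, 'x': 7}
i=9, x='y': counts = {'z': 1, 'y': 37, 'x': 7}

{'z': 1, 'y': 37, 'x': 7}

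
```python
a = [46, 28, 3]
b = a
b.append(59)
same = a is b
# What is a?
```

After line 1: a = [46, 28, 3]
After line 2 (b = a is an alias, same object): a = [46, 28, 3], b = [46, 28, 3]
After line 3 (b.append mutates the shared list): a = [46, 28, 3, 59], b = [46, 28, 3, 59]
After line 4 (same = a is b; same object -> True): same = True

[46, 28, 3, 59]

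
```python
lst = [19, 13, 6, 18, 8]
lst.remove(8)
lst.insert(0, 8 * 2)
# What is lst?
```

After line 1: lst = [19, 13, 6, 18, 8]
After line 2 (remove first 8): lst = [19, 13, 6, 18]
After line 3 (insert 16 at index 0): lst = [16, 19, 13, 6, 18]

[16, 19, 13, 6, 18]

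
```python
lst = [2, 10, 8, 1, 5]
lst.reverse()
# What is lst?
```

[5, 1, 8, 10, 2]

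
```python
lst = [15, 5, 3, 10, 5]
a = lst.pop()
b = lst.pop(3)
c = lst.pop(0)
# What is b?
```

After line 1: lst = [15, 5, 3, 10, 5]
After line 2 (pop() -> a = 5): lst = [15, 5, 3, 10]
After line 3 (pop(3) -> b = 10): lst = [15, 5, 3]
After line 4 (pop(0) -> c = 15): lst = [5, 3]

10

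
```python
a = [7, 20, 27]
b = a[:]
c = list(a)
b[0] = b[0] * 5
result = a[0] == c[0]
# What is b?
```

After line 1: a = [7, 20, 27]
After line 2 (b = a[:], copy): a = [7, 20, 27], b = [7, 20, 27]
After line 3 (c = list(a) is a copy, new object): c = [7, 20, 27]
After line 4 (b[0] = 7 * 5 = 35; only b mutates (copy)): a = [7, 20, 27], b = [35, 20, 27], c = [7, 20, 27]
After line 5 (a[0] = 7, c[0] = 7; result = True)

[35, 20, 27]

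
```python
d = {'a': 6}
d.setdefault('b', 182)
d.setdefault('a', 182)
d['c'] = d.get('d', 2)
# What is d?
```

After line 1: d = {'a': 6}
After line 2 (setdefault adds 'b'=182): d = {'a': 6, 'b': 182}
After line 3 (setdefault 'a' no-op, already exists): d = {'a': 6, 'b': 182}
After line 4 (get('d', 2) returns default since 'd' not in d): d = {'a': 6, 'b': 182, 'c': 2}

{'a': 6, 'b': 182, 'c': 2}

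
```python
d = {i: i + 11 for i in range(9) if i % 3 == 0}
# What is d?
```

{0: 11, 3: 14, 6: 17}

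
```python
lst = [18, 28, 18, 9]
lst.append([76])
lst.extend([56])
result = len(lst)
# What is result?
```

After line 1: lst = [18, 28, 18, 9]
After line 2 (append adds [76] as single element): lst = [18, 28, 18, 9, [76]]
After line 3 (extend unpacks [56], adds 56): lst = [18, 28, 18, 9, [76], 56]
After line 4: result = len(lst) = 6

6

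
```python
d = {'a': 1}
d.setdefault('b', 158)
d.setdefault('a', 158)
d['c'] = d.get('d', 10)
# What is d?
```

After line 1: d = {'a': 1}
After line 2 (setdefault adds 'b'=158): d = {'a': 1, 'b': 158}
After line 3 (setdefault 'a' no-op, already exists): d = {'a': 1, 'b': 158}
After line 4 (get('d', 10) returns default since 'd' not in d): d = {'a': 1, 'b': 158, 'c': 10}

{'a': 1, 'b': 158, 'c': 10}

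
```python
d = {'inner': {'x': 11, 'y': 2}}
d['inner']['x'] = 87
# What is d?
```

After line 1: d = {'inner': {'x': 11, 'y': 2}}
After line 2 (inner x overwritten): d = {'inner': {'x': 87, 'y': 2}}

{'inner': {'x': 87, 'y': 2}}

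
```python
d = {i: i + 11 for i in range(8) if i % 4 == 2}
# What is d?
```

{2: 13, 6: 17}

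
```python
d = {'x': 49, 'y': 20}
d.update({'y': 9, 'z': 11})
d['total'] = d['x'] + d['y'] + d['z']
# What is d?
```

After line 1: d = {'x': 49, 'y': 20}
After line 2 (y overwritten, z added): d = {'x': 49, 'y': 9, 'z': 11}
After line 3 (total = 49 + 9 + 11 = 69): d = {'x': 49, 'y': 9, 'z': 11, 'total': 69}

{'x': 49, 'y': 9, 'z': 11, 'total': 69}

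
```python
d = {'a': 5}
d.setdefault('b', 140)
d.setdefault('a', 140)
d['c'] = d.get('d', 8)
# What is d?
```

After line 1: d = {'a': 5}
After line 2 (setdefault adds 'b'=140): d = {'a': 5, 'b': 140}
After line 3 (setdefault 'a' no-op, already exists): d = {'a': 5, 'b': 140}
After line 4 (get('d', 8) returns default since 'd' not in d): d = {'a': 5, 'b': 140, 'c': 8}

{'a': 5, 'b': 140, 'c': 8}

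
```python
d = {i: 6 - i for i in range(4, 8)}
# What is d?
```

{4: 2, 5: 1, 6: 0, 7: -1}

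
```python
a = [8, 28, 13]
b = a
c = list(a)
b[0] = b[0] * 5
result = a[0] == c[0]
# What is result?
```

After line 1: a = [8, 28, 13]
After line 2 (b = a, alias): a = [8, 28, 13], b = [8, 28, 13]
After line 3 (c = list(a) is a copy, new object): c = [8, 28, 13]
After line 4 (b[0] = 8 * 5 = 40; mutates shared a/b): a = b = [40, 28, 13], c = [8, 28, 13]
After line 5 (a[0] = 40, c[0] = 8; result = False)

False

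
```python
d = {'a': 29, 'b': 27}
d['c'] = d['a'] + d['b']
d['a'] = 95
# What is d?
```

After line 1: d = {'a': 29, 'b': 27}
After line 2 (d['c'] = 29 + 27): d = {'a': 29, 'b': 27, 'c': 56}
After line 3: d = {'a': 95, 'b': 27, 'c': 56}

{'a': 95, 'b': 27, 'c': 56}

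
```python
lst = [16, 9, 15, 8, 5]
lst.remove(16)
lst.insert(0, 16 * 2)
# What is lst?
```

After line 1: lst = [16, 9, 15, 8, 5]
After line 2 (remove first 16): lst = [9, 15, 8, 5]
After line 3 (insert 32 at index 0): lst = [32, 9, 15, 8, 5]

[32, 9, 15, 8, 5]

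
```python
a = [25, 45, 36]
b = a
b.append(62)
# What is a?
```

After line 1: a = [25, 45, 36]
After line 2 (b = a is an alias, same object): a = [25, 45, 36], b = [25, 45, 36]
After line 3 (b.append mutates the shared list): a = [25, 45, 36, 62], b = [25, 45, 36, 62]

[25, 45, 36, 62]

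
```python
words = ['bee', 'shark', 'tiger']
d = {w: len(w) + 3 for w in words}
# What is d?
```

{'bee': 6, 'shark': 8, 'tiger': 8}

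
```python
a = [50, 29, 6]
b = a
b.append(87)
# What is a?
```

After line 1: a = [50, 29, 6]
After line 2 (b = a is an alias, same object): a = [50, 29, 6], b = [50, 29, 6]
After line 3 (b.append mutates the shared list): a = [50, 29, 6, 87], b = [50, 29, 6, 87]

[50, 29, 6, 87]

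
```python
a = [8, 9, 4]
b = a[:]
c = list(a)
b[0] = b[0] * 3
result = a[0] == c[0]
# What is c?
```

After line 1: a = [8, 9, 4]
After line 2 (b = a[:], copy): a = [8, 9, 4], b = [8, 9, 4]
After line 3 (c = list(a) is a copy, new object): c = [8, 9, 4]
After line 4 (b[0] = 8 * 3 = 24; only b mutates (copy)): a = [8, 9, 4], b = [24, 9, 4], c = [8, 9, 4]
After line 5 (a[0] = 8, c[0] = 8; result = True)

[8, 9, 4]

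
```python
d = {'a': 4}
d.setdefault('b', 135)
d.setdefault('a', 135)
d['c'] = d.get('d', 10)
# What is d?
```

After line 1: d = {'a': 4}
After line 2 (setdefault adds 'b'=135): d = {'a': 4, 'b': 135}
After line 3 (setdefault 'a' no-op, already exists): d = {'a': 4, 'b': 135}
After line 4 (get('d', 10) returns default since 'd' not in d): d = {'a': 4, 'b': 135, 'c': 10}

{'a': 4, 'b': 135, 'c': 10}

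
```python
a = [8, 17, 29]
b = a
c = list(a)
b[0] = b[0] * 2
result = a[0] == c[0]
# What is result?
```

After line 1: a = [8, 17, 29]
After line 2 (b = a, alias): a = [8, 17, 29], b = [8, 17, 29]
After line 3 (c = list(a) is a copy, new object): c = [8, 17, 29]
After line 4 (b[0] = 8 * 2 = 16; mutates shared a/b): a = b = [16, 17, 29], c = [8, 17, 29]
After line 5 (a[0] = 16, c[0] = 8; result = False)

False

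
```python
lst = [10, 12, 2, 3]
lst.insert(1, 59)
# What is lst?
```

[10, 59, 12, 2, 3]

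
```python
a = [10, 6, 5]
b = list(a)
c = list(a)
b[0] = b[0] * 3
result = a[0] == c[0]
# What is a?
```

After line 1: a = [10, 6, 5]
After line 2 (b = list(a), copy): a = [10, 6, 5], b = [10, 6, 5]
After line 3 (c = list(a) is a copy, new object): c = [10, 6, 5]
After line 4 (b[0] = 10 * 3 = 30; only b mutates (copy)): a = [10, 6, 5], b = [30, 6, 5], c = [10, 6, 5]
After line 5 (a[0] = 10, c[0] = 10; result = True)

[10, 6, 5]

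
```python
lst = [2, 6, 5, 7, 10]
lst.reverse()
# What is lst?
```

[10, 7, 5, 6, 2]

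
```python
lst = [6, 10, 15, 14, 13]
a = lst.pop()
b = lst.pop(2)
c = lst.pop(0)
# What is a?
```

After line 1: lst = [6, 10, 15, 14, 13]
After line 2 (pop() -> a = 13): lst = [6, 10, 15, 14]
After line 3 (pop(2) -> b = 15): lst = [6, 10, 14]
After line 4 (pop(0) -> c = 6): lst = [10, 14]

13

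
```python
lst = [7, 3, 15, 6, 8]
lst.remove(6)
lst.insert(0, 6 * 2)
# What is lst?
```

After line 1: lst = [7, 3, 15, 6, 8]
After line 2 (remove first 6): lst = [7, 3, 15, 8]
After line 3 (insert 12 at index 0): lst = [12, 7, 3, 15, 8]

[12, 7, 3, 15, 8]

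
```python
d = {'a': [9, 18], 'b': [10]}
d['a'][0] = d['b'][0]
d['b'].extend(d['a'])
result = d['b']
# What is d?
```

After line 1: d = {'a': [9, 18], 'b': [10]}
After line 2 (a[0] = b[0] = 10): d = {'a': [10, 18], 'b': [10]}
After line 3 (b.extend(a) appends [10, 18]): d = {'a': [10, 18], 'b': [10, 10, 18]}
After line 4: result = d['b'] = [10, 10, 18]

{'a': [10, 18], 'b': [10, 10, 18]}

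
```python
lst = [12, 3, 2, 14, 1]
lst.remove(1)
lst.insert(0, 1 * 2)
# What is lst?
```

After line 1: lst = [12, 3, 2, 14, 1]
After line 2 (remove first 1): lst = [12, 3, 2, 14]
After line 3 (insert 2 at index 0): lst = [2, 12, 3, 2, 14]

[2, 12, 3, 2, 14]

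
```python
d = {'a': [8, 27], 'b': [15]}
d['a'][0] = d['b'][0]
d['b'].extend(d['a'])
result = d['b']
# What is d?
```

After line 1: d = {'a': [8, 27], 'b': [15]}
After line 2 (a[0] = b[0] = 15): d = {'a': [15, 27], 'b': [15]}
After line 3 (b.extend(a) appends [15, 27]): d = {'a': [15, 27], 'b': [15, 15, 27]}
After line 4: result = d['b'] = [15, 15, 27]

{'a': [15, 27], 'b': [15, 15, 27]}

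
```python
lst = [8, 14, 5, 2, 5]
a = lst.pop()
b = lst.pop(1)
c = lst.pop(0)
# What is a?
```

After line 1: lst = [8, 14, 5, 2, 5]
After line 2 (pop() -> a = 5): lst = [8, 14, 5, 2]
After line 3 (pop(1) -> b = 14): lst = [8, 5, 2]
After line 4 (pop(0) -> c = 8): lst = [5, 2]

5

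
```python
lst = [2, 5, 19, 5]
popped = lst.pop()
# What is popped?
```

5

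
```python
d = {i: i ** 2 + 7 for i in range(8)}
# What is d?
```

{0: 7, 1: 8, 2: 11, 3: 16, 4: 23, 5: 32, 6: 43, 7: 56}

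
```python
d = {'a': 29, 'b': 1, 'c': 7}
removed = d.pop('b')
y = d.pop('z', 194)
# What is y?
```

After line 1: d = {'a': 29, 'b': 1, 'c': 7}
After line 2 (pop 'b' returns 1): d = {'a': 29, 'c': 7}, removed = 1
After line 3 (pop 'z' missing, returns default 194): d = {'a': 29, 'c': 7}, y = 194

194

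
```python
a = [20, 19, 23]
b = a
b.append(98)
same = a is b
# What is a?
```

After line 1: a = [20, 19, 23]
After line 2 (b = a is an alias, same object): a = [20, 19, 23], b = [20, 19, 23]
After line 3 (b.append mutates the shared list): a = [20, 19, 23, 98], b = [20, 19, 23, 98]
After line 4 (same = a is b; same object -> True): same = True

[20, 19, 23, 98]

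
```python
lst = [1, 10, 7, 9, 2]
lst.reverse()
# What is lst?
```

[2, 9, 7, 10, 1]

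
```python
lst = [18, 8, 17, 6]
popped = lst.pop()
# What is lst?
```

[18, 8, 17]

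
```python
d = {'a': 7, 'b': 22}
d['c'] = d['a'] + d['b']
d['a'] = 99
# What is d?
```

After line 1: d = {'a': 7, 'b': 22}
After line 2 (d['c'] = 7 + 22): d = {'a': 7, 'b': 22, 'c': 29}
After line 3: d = {'a': 99, 'b': 22, 'c': 29}

{'a': 99, 'b': 22, 'c': 29}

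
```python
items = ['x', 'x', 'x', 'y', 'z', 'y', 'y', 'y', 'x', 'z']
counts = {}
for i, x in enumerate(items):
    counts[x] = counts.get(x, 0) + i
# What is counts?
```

Initial: counts = {}, items = ['x', 'x', 'x', 'y', 'z', 'y', 'y', 'y', 'x', 'z']
i=0, x='x': counts = {'x': 0}
i=1, x='x': counts = {'x': 1}
i=2, x='x': counts = {'x': 3}
i=3, x='y': counts = {'x': 3, 'y': 3}
i=4, x='z': counts = {'x': 3, 'y': 3, 'z': 4}
i=5, x='y': counts = {'x': 3, 'y': 8, 'z': 4}
i=6, x='y': counts = {'x': 3, 'y': 14, 'z': 4}
i=7, x='y': counts = {'x': 3, 'y': 21, 'z': 4}
i=8, x='x': counts = {'x': 11, 'y': 21, 'z': 4}
i=9, x='z': counts = {'x': 11, 'y': 21, 'z': 13}

{'x': 11, 'y': 21, 'z': 13}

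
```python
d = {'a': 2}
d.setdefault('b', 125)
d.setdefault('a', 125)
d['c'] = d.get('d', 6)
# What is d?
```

After line 1: d = {'a': 2}
After line 2 (setdefault adds 'b'=125): d = {'a': 2, 'b': 125}
After line 3 (setdefault 'a' no-op, already exists): d = {'a': 2, 'b': 125}
After line 4 (get('d', 6) returns default since 'd' not in d): d = {'a': 2, 'b': 125, 'c': 6}

{'a': 2, 'b': 125, 'c': 6}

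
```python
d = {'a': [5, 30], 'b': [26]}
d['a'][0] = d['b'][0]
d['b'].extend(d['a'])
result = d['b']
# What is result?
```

After line 1: d = {'a': [5, 30], 'b': [26]}
After line 2 (a[0] = b[0] = 26): d = {'a': [26, 30], 'b': [26]}
After line 3 (b.extend(a) appends [26, 30]): d = {'a': [26, 30], 'b': [26, 26, 30]}
After line 4: result = d['b'] = [26, 26, 30]

[26, 26, 30]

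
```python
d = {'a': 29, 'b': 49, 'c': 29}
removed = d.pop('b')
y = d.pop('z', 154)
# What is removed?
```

After line 1: d = {'a': 29, 'b': 49, 'c': 29}
After line 2 (pop 'b' returns 49): d = {'a': 29, 'c': 29}, removed = 49
After line 3 (pop 'z' missing, returns default 154): d = {'a': 29, 'c': 29}, y = 154

49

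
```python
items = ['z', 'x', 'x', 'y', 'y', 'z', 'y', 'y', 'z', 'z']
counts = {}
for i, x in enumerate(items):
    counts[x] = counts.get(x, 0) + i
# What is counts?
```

Initial: counts = {}, items = ['z', 'x', 'x', 'y', 'y', 'z', 'y', 'y', 'z', 'z']
i=0, x='z': counts = {'z': 0}
i=1, x='x': counts = {'z': 0, 'x': 1}
i=2, x='x': counts = {'z': 0, 'x': 3}
i=3, x='y': counts = {'z': 0, 'x': 3, 'y': 3}
i=4, x='y': counts = {'z': 0, 'x': 3, 'y': 7}
i=5, x='z': counts = {'z': 5, 'x': 3, 'y': 7}
i=6, x='y': counts = {'z': 5, 'x': 3, 'y': 13}
i=7, x='y': counts = {'z': 5, 'x': 3, 'y': 20}
i=8, x='z': counts = {'z': 13, 'x': 3, 'y': 20}
i=9, x='z': counts = {'z': 22, 'x': 3, 'y': 20}

{'z': 22, 'x': 3, 'y': 20}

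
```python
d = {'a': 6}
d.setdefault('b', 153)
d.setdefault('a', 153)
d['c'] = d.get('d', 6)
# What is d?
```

After line 1: d = {'a': 6}
After line 2 (setdefault adds 'b'=153): d = {'a': 6, 'b': 153}
After line 3 (setdefault 'a' no-op, already exists): d = {'a': 6, 'b': 153}
After line 4 (get('d', 6) returns default since 'd' not in d): d = {'a': 6, 'b': 153, 'c': 6}

{'a': 6, 'b': 153, 'c': 6}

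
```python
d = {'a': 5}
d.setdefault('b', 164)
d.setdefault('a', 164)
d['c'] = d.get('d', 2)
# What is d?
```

After line 1: d = {'a': 5}
After line 2 (setdefault adds 'b'=164): d = {'a': 5, 'b': 164}
After line 3 (setdefault 'a' no-op, already exists): d = {'a': 5, 'b': 164}
After line 4 (get('d', 2) returns default since 'd' not in d): d = {'a': 5, 'b': 164, 'c': 2}

{'a': 5, 'b': 164, 'c': 2}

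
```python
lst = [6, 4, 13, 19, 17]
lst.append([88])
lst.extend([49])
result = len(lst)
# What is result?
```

After line 1: lst = [6, 4, 13, 19, 17]
After line 2 (append adds [88] as single element): lst = [6, 4, 13, 19, 17, [88]]
After line 3 (extend unpacks [49], adds 49): lst = [6, 4, 13, 19, 17, [88], 49]
After line 4: result = len(lst) = 7

7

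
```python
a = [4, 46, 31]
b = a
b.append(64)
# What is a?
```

After line 1: a = [4, 46, 31]
After line 2 (b = a is an alias, same object): a = [4, 46, 31], b = [4, 46, 31]
After line 3 (b.append mutates the shared list): a = [4, 46, 31, 64], b = [4, 46, 31, 64]

[4, 46, 31, 64]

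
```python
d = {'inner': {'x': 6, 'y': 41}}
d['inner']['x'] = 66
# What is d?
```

After line 1: d = {'inner': {'x': 6, 'y': 41}}
After line 2 (inner x overwritten): d = {'inner': {'x': 66, 'y': 41}}

{'inner': {'x': 66, 'y': 41}}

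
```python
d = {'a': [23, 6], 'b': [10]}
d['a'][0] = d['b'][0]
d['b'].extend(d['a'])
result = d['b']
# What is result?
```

After line 1: d = {'a': [23, 6], 'b': [10]}
After line 2 (a[0] = b[0] = 10): d = {'a': [10, 6], 'b': [10]}
After line 3 (b.extend(a) appends [10, 6]): d = {'a': [10, 6], 'b': [10, 10, 6]}
After line 4: result = d['b'] = [10, 10, 6]

[10, 10, 6]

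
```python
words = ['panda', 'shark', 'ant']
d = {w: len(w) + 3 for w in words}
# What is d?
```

{'panda': 8, 'shark': 8, 'ant': 6}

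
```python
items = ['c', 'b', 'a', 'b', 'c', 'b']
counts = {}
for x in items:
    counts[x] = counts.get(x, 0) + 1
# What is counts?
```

Initial: counts = {}, items = ['c', 'b', 'a', 'b', 'c', 'b']
See 'c': counts = {'c': 1}
See 'b': counts = {'c': 1, 'b': 1}
See 'a': counts = {'c': 1, 'b': 1, 'a': 1}
See 'b': counts = {'c': 1, 'b': 2, 'a': 1}
See 'c': counts = {'c': 2, 'b': 2, 'a': 1}
See 'b': counts = {'c': 2, 'b': 3, 'a': 1}

{'c': 2, 'b': 3, 'a': 1}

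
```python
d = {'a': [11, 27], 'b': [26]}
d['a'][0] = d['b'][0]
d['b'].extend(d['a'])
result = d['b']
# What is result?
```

After line 1: d = {'a': [11, 27], 'b': [26]}
After line 2 (a[0] = b[0] = 26): d = {'a': [26, 27], 'b': [26]}
After line 3 (b.extend(a) appends [26, 27]): d = {'a': [26, 27], 'b': [26, 26, 27]}
After line 4: result = d['b'] = [26, 26, 27]

[26, 26, 27]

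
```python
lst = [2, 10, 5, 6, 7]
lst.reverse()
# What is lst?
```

[7, 6, 5, 10, 2]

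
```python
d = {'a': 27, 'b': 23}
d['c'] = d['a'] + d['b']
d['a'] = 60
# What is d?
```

After line 1: d = {'a': 27, 'b': 23}
After line 2 (d['c'] = 27 + 23): d = {'a': 27, 'b': 23, 'c': 50}
After line 3: d = {'a': 60, 'b': 23, 'c': 50}

{'a': 60, 'b': 23, 'c': 50}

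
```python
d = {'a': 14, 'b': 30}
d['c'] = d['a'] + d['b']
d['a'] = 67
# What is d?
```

After line 1: d = {'a': 14, 'b': 30}
After line 2 (d['c'] = 14 + 30): d = {'a': 14, 'b': 30, 'c': 44}
After line 3: d = {'a': 67, 'b': 30, 'c': 44}

{'a': 67, 'b': 30, 'c': 44}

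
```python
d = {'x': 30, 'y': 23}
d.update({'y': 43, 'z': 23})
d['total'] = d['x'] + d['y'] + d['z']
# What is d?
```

After line 1: d = {'x': 30, 'y': 23}
After line 2 (y overwritten, z added): d = {'x': 30, 'y': 43, 'z': 23}
After line 3 (total = 30 + 43 + 23 = 96): d = {'x': 30, 'y': 43, 'z': 23, 'total': 96}

{'x': 30, 'y': 43, 'z': 23, 'total': 96}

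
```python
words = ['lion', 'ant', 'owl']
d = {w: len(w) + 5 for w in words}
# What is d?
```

{'lion': 9, 'ant': 8, 'owl': 8}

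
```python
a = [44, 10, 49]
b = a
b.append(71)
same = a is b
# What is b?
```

After line 1: a = [44, 10, 49]
After line 2 (b = a is an alias, same object): a = [44, 10, 49], b = [44, 10, 49]
After line 3 (b.append mutates the shared list): a = [44, 10, 49, 71], b = [44, 10, 49, 71]
After line 4 (same = a is b; same object -> True): same = True

[44, 10, 49, 71]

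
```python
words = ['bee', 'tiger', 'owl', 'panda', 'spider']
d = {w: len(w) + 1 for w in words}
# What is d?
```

{'bee': 4, 'tiger': 6, 'owl': 4, 'panda': 6, 'spider': 7}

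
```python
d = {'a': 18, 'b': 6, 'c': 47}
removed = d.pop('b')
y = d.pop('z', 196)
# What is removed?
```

After line 1: d = {'a': 18, 'b': 6, 'c': 47}
After line 2 (pop 'b' returns 6): d = {'a': 18, 'c': 47}, removed = 6
After line 3 (pop 'z' missing, returns default 196): d = {'a': 18, 'c': 47}, y = 196

6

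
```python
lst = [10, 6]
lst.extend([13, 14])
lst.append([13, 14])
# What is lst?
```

After line 1: lst = [10, 6]
After line 2 (extend unpacks [13, 14]): lst = [10, 6, 13, 14]
After line 3 (append adds [13, 14] as single element): lst = [10, 6, 13, 14, [13, 14]]

[10, 6, 13, 14, [13, 14]]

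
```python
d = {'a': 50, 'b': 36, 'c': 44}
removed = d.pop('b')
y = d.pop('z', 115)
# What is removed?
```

After line 1: d = {'a': 50, 'b': 36, 'c': 44}
After line 2 (pop 'b' returns 36): d = {'a': 50, 'c': 44}, removed = 36
After line 3 (pop 'z' missing, returns default 115): d = {'a': 50, 'c': 44}, y = 115

36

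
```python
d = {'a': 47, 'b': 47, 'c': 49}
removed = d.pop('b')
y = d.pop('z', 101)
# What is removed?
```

After line 1: d = {'a': 47, 'b': 47, 'c': 49}
After line 2 (pop 'b' returns 47): d = {'a': 47, 'c': 49}, removed = 47
After line 3 (pop 'z' missing, returns default 101): d = {'a': 47, 'c': 49}, y = 101

47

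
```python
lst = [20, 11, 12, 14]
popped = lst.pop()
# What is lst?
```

[20, 11, 12]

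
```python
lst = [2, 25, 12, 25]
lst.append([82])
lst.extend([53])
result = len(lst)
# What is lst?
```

After line 1: lst = [2, 25, 12, 25]
After line 2 (append adds [82] as single element): lst = [2, 25, 12, 25, [82]]
After line 3 (extend unpacks [53], adds 53): lst = [2, 25, 12, 25, [82], 53]
After line 4: result = len(lst) = 6

[2, 25, 12, 25, [82], 53]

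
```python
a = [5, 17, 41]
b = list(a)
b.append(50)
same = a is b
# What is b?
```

After line 1: a = [5, 17, 41]
After line 2 (b = list(a) is a shallow copy, new object): a = [5, 17, 41], b = [5, 17, 41]
After line 3 (append only mutates b): a = [5, 17, 41], b = [5, 17, 41, 50]
After line 4 (same = a is b; different objects -> False): same = False

[5, 17, 41, 50]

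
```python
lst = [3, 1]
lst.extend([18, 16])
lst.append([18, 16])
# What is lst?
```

After line 1: lst = [3, 1]
After line 2 (extend unpacks [18, 16]): lst = [3, 1, 18, 16]
After line 3 (append adds [18, 16] as single element): lst = [3, 1, 18, 16, [18, 16]]

[3, 1, 18, 16, [18, 16]]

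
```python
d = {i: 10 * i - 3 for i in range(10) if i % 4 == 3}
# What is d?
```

{3: 27, 7: 67}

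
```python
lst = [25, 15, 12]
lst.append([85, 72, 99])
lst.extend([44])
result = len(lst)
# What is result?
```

After line 1: lst = [25, 15, 12]
After line 2 (append adds [85, 72, 99] as single element): lst = [25, 15, 12, [85, 72, 99]]
After line 3 (extend unpacks [44], adds 44): lst = [25, 15, 12, [85, 72, 99], 44]
After line 4: result = len(lst) = 5

5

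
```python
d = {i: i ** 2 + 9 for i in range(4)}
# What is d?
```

{0: 9, 1: 10, 2: 13, 3: 18}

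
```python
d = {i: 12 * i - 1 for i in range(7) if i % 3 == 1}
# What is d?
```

{1: 11, 4: 47}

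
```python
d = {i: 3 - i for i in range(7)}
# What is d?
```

{0: 3, 1: 2, 2: 1, 3: 0, 4: -1, 5: -2, 6: -3}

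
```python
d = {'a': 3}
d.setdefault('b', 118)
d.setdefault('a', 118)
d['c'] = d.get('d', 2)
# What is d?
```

After line 1: d = {'a': 3}
After line 2 (setdefault adds 'b'=118): d = {'a': 3, 'b': 118}
After line 3 (setdefault 'a' no-op, already exists): d = {'a': 3, 'b': 118}
After line 4 (get('d', 2) returns default since 'd' not in d): d = {'a': 3, 'b': 118, 'c': 2}

{'a': 3, 'b': 118, 'c': 2}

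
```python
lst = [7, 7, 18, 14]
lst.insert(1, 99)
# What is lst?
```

[7, 99, 7, 18, 14]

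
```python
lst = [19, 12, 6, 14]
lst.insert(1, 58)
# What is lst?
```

[19, 58, 12, 6, 14]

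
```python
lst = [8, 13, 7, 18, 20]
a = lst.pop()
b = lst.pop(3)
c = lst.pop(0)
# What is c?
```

After line 1: lst = [8, 13, 7, 18, 20]
After line 2 (pop() -> a = 20): lst = [8, 13, 7, 18]
After line 3 (pop(3) -> b = 18): lst = [8, 13, 7]
After line 4 (pop(0) -> c = 8): lst = [13, 7]

8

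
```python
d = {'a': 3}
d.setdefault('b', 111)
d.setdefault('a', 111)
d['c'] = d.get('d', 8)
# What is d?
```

After line 1: d = {'a': 3}
After line 2 (setdefault adds 'b'=111): d = {'a': 3, 'b': 111}
After line 3 (setdefault 'a' no-op, already exists): d = {'a': 3, 'b': 111}
After line 4 (get('d', 8) returns default since 'd' not in d): d = {'a': 3, 'b': 111, 'c': 8}

{'a': 3, 'b': 111, 'c': 8}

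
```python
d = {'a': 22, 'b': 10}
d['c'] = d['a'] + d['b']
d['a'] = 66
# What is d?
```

After line 1: d = {'a': 22, 'b': 10}
After line 2 (d['c'] = 22 + 10): d = {'a': 22, 'b': 10, 'c': 32}
After line 3: d = {'a': 66, 'b': 10, 'c': 32}

{'a': 66, 'b': 10, 'c': 32}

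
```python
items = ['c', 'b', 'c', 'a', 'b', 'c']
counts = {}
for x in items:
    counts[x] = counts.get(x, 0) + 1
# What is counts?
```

Initial: counts = {}, items = ['c', 'b', 'c', 'a', 'b', 'c']
See 'c': counts = {'c': 1}
See 'b': counts = {'c': 1, 'b': 1}
See 'c': counts = {'c': 2, 'b': 1}
See 'a': counts = {'c': 2, 'b': 1, 'a': 1}
See 'b': counts = {'c': 2, 'b': 2, 'a': 1}
See 'c': counts = {'c': 3, 'b': 2, 'a': 1}

{'c': 3, 'b': 2, 'a': 1}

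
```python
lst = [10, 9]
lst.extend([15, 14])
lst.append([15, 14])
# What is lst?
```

After line 1: lst = [10, 9]
After line 2 (extend unpacks [15, 14]): lst = [10, 9, 15, 14]
After line 3 (append adds [15, 14] as single element): lst = [10, 9, 15, 14, [15, 14]]

[10, 9, 15, 14, [15, 14]]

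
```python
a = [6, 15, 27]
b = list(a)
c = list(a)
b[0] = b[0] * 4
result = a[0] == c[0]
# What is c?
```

After line 1: a = [6, 15, 27]
After line 2 (b = list(a), copy): a = [6, 15, 27], b = [6, 15, 27]
After line 3 (c = list(a) is a copy, new object): c = [6, 15, 27]
After line 4 (b[0] = 6 * 4 = 24; only b mutates (copy)): a = [6, 15, 27], b = [24, 15, 27], c = [6, 15, 27]
After line 5 (a[0] = 6, c[0] = 6; result = True)

[6, 15, 27]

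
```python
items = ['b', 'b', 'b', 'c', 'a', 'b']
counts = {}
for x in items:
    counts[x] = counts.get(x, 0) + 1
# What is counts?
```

Initial: counts = {}, items = ['b', 'b', 'b', 'c', 'a', 'b']
See 'b': counts = {'b': 1}
See 'b': counts = {'b': 2}
See 'b': counts = {'b': 3}
See 'c': counts = {'b': 3, 'c': 1}
See 'a': counts = {'b': 3, 'c': 1, 'a': 1}
See 'b': counts = {'b': 4, 'c': 1, 'a': 1}

{'b': 4, 'c': 1, 'a': 1}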